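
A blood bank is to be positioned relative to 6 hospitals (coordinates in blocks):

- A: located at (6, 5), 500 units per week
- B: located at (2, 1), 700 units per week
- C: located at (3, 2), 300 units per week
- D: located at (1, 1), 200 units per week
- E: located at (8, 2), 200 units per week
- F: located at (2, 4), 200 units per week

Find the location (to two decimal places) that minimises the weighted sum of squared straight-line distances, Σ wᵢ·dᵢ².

The minimiser of Σwᵢ‖p−pᵢ‖² is the weighted centroid p* = (Σwᵢpᵢ)/(Σwᵢ).
Σwᵢ = 2100.
Σwᵢxᵢ = 500·6 + 700·2 + 300·3 + 200·1 + 200·8 + 200·2 = 7500.
Σwᵢyᵢ = 500·5 + 700·1 + 300·2 + 200·1 + 200·2 + 200·4 = 5200.
x* = 7500/2100 = 3.57, y* = 5200/2100 = 2.48.

(3.57, 2.48)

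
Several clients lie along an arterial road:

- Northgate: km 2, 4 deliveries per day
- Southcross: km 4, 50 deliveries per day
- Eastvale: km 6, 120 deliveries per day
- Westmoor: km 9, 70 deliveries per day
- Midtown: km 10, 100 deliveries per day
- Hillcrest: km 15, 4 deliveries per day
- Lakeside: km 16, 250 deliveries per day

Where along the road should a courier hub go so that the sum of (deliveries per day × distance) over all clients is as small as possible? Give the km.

For a sum of weighted absolute distances on a line, the optimum is the weighted median (not the mean). Total weight W = 598; half-weight = 299.
Sort by position and accumulate weight:
  km 2 (Northgate, w=4) → cum 4
  km 4 (Southcross, w=50) → cum 54
  km 6 (Eastvale, w=120) → cum 174
  km 9 (Westmoor, w=70) → cum 244
  km 10 (Midtown, w=100) → cum 344  ≥ 299 → median here
  km 15 (Hillcrest, w=4) → cum 348
  km 16 (Lakeside, w=250) → cum 598
Optimal location: km 10.

x = 10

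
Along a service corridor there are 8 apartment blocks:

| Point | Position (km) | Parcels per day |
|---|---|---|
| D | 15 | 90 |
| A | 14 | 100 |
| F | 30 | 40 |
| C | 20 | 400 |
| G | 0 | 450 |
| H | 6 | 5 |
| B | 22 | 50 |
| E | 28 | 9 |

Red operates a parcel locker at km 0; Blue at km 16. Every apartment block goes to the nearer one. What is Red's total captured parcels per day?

The indifferent point is the midpoint (0+16)/2 = 8; apartment blocks left of it (closer to Red at 0) go to Red, those right go to Blue.
  G at 0 (w=450) → Red
  H at 6 (w=5) → Red
  A at 14 (w=100) → Blue
  D at 15 (w=90) → Blue
  C at 20 (w=400) → Blue
  B at 22 (w=50) → Blue
  E at 28 (w=9) → Blue
  F at 30 (w=40) → Blue
Red captures 455; Blue captures 689.

455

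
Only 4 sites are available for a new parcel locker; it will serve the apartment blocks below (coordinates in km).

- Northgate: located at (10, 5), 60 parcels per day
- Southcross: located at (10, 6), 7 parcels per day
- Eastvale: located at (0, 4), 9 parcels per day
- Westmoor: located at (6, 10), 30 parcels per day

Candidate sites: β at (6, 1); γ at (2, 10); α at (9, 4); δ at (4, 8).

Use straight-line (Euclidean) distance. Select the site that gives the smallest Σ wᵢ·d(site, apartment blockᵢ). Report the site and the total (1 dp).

α, total 382.8 km

Total weighted distance at each candidate:
  β (6, 1): total = 714.6
  γ (2, 10): total = 805.6
  α (9, 4): total = 382.8
  δ (4, 8): total = 582.5
Minimum is at α with total 382.8 km.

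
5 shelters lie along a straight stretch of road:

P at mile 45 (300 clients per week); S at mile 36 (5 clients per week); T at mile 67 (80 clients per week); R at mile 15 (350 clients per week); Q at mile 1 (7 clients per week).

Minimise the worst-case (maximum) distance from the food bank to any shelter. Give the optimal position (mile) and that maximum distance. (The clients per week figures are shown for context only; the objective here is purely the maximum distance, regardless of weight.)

The 1-center on a line is the midpoint of the two extreme points: leftmost at 1, rightmost at 67.
Optimal location = (1 + 67)/2 = 34; maximum distance = (67 − 1)/2 = 33.

location 34, max distance 33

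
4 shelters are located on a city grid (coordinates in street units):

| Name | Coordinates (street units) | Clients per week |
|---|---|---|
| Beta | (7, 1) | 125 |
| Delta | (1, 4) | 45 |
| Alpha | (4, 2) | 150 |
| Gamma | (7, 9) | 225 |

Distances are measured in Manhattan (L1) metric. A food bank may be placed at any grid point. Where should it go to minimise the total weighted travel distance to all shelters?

Manhattan distance separates: Σwᵢ(|x−xᵢ|+|y−yᵢ|) = Σwᵢ|x−xᵢ| + Σwᵢ|y−yᵢ|, so x and y are optimised independently as 1-D weighted medians.
Total weight W = 545; half = 272.5.
x-coordinate, sorted with cumulative weight:
  x=1 (Delta, w=45) cum 45
  x=4 (Alpha, w=150) cum 195
  x=7 (Beta, w=125) cum 320  ← median
  x=7 (Gamma, w=225) cum 545
⇒ x* = 7
y-coordinate, sorted with cumulative weight:
  y=1 (Beta, w=125) cum 125
  y=2 (Alpha, w=150) cum 275  ← median
  y=4 (Delta, w=45) cum 320
  y=9 (Gamma, w=225) cum 545
⇒ y* = 2

(7, 2)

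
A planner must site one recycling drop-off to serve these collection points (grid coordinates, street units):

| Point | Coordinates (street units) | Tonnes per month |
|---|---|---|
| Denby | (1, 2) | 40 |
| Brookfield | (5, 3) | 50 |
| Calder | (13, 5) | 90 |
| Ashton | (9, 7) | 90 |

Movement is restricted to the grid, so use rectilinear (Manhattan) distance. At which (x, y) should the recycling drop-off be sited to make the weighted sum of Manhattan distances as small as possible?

(9, 5)

Manhattan distance separates: Σwᵢ(|x−xᵢ|+|y−yᵢ|) = Σwᵢ|x−xᵢ| + Σwᵢ|y−yᵢ|, so x and y are optimised independently as 1-D weighted medians.
Total weight W = 270; half = 135.
x-coordinate, sorted with cumulative weight:
  x=1 (Denby, w=40) cum 40
  x=5 (Brookfield, w=50) cum 90
  x=9 (Ashton, w=90) cum 180  ← median
  x=13 (Calder, w=90) cum 270
⇒ x* = 9
y-coordinate, sorted with cumulative weight:
  y=2 (Denby, w=40) cum 40
  y=3 (Brookfield, w=50) cum 90
  y=5 (Calder, w=90) cum 180  ← median
  y=7 (Ashton, w=90) cum 270
⇒ y* = 5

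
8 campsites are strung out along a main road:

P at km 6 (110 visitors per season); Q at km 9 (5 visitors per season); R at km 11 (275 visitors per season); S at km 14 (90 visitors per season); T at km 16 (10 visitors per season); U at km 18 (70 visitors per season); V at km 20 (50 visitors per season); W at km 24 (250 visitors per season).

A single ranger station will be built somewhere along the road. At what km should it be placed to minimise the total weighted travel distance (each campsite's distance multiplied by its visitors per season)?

x = 14

For a sum of weighted absolute distances on a line, the optimum is the weighted median (not the mean). Total weight W = 860; half-weight = 430.
Sort by position and accumulate weight:
  km 6 (P, w=110) → cum 110
  km 9 (Q, w=5) → cum 115
  km 11 (R, w=275) → cum 390
  km 14 (S, w=90) → cum 480  ≥ 430 → median here
  km 16 (T, w=10) → cum 490
  km 18 (U, w=70) → cum 560
  km 20 (V, w=50) → cum 610
  km 24 (W, w=250) → cum 860
Optimal location: km 14.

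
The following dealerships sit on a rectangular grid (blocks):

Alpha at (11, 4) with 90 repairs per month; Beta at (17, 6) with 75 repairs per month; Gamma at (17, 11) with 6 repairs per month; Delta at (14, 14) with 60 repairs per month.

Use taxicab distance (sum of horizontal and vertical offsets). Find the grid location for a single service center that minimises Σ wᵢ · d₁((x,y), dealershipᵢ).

(14, 6)

Manhattan distance separates: Σwᵢ(|x−xᵢ|+|y−yᵢ|) = Σwᵢ|x−xᵢ| + Σwᵢ|y−yᵢ|, so x and y are optimised independently as 1-D weighted medians.
Total weight W = 231; half = 115.5.
x-coordinate, sorted with cumulative weight:
  x=11 (Alpha, w=90) cum 90
  x=14 (Delta, w=60) cum 150  ← median
  x=17 (Beta, w=75) cum 225
  x=17 (Gamma, w=6) cum 231
⇒ x* = 14
y-coordinate, sorted with cumulative weight:
  y=4 (Alpha, w=90) cum 90
  y=6 (Beta, w=75) cum 165  ← median
  y=11 (Gamma, w=6) cum 171
  y=14 (Delta, w=60) cum 231
⇒ y* = 6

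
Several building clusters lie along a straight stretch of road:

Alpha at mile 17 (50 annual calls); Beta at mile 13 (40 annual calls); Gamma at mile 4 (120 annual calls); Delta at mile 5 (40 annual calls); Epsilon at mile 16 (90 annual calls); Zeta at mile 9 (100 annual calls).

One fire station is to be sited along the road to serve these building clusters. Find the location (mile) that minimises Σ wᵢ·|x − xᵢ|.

x = 9

For a sum of weighted absolute distances on a line, the optimum is the weighted median (not the mean). Total weight W = 440; half-weight = 220.
Sort by position and accumulate weight:
  mile 4 (Gamma, w=120) → cum 120
  mile 5 (Delta, w=40) → cum 160
  mile 9 (Zeta, w=100) → cum 260  ≥ 220 → median here
  mile 13 (Beta, w=40) → cum 300
  mile 16 (Epsilon, w=90) → cum 390
  mile 17 (Alpha, w=50) → cum 440
Optimal location: mile 9.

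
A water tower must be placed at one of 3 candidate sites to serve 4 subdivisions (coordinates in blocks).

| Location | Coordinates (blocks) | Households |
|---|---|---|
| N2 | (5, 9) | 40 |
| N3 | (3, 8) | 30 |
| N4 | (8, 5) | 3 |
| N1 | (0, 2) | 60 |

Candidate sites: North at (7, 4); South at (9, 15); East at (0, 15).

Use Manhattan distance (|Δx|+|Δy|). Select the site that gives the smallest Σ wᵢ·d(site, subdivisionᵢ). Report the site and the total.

Total weighted distance at each candidate:
  North (7, 4): total = 1066
  South (9, 15): total = 2143
  East (0, 15): total = 1574
Minimum is at North with total 1066 blocks.

North, total 1066 blocks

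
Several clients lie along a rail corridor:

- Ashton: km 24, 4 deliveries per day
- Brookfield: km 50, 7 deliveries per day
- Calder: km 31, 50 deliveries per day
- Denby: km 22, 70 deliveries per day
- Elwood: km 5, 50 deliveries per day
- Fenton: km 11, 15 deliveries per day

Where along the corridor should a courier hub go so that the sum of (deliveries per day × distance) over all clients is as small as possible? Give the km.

x = 22

For a sum of weighted absolute distances on a line, the optimum is the weighted median (not the mean). Total weight W = 196; half-weight = 98.
Sort by position and accumulate weight:
  km 5 (Elwood, w=50) → cum 50
  km 11 (Fenton, w=15) → cum 65
  km 22 (Denby, w=70) → cum 135  ≥ 98 → median here
  km 24 (Ashton, w=4) → cum 139
  km 31 (Calder, w=50) → cum 189
  km 50 (Brookfield, w=7) → cum 196
Optimal location: km 22.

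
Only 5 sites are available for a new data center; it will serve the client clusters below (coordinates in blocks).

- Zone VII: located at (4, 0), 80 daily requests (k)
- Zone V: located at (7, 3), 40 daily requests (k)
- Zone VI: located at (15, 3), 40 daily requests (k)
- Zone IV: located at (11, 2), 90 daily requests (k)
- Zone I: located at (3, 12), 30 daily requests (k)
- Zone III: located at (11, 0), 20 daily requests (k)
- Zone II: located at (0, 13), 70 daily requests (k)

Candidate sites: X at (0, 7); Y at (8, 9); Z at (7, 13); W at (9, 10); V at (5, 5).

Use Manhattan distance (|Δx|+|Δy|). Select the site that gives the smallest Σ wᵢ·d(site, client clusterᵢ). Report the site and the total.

Total weighted distance at each candidate:
  X (0, 7): total = 4540
  Y (8, 9): total = 4060
  Z (7, 13): total = 4730
  W (9, 10): total = 4300
  V (5, 5): total = 3330
Minimum is at V with total 3330 blocks.

V, total 3330 blocks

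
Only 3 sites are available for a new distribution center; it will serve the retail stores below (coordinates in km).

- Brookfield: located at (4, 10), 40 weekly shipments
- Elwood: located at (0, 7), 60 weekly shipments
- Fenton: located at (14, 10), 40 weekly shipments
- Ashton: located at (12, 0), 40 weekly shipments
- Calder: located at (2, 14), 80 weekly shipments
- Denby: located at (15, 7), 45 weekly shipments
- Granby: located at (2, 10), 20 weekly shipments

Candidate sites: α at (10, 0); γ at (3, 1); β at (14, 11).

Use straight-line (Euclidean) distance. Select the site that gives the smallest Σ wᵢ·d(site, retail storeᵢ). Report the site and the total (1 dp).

Total weighted distance at each candidate:
  α (10, 0): total = 3642.9
  γ (3, 1): total = 3523.3
  β (14, 11): total = 3178.7
Minimum is at β with total 3178.7 km.

β, total 3178.7 km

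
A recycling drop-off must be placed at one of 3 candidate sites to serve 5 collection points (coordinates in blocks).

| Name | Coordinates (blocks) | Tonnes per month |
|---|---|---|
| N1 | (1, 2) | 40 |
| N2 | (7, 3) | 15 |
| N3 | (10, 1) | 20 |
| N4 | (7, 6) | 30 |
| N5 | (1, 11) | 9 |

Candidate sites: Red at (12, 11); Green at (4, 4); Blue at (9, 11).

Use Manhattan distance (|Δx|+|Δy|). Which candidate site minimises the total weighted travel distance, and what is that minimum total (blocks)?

Total weighted distance at each candidate:
  Red (12, 11): total = 1634
  Green (4, 4): total = 680
  Blue (9, 11): total = 1332
Minimum is at Green with total 680 blocks.

Green, total 680 blocks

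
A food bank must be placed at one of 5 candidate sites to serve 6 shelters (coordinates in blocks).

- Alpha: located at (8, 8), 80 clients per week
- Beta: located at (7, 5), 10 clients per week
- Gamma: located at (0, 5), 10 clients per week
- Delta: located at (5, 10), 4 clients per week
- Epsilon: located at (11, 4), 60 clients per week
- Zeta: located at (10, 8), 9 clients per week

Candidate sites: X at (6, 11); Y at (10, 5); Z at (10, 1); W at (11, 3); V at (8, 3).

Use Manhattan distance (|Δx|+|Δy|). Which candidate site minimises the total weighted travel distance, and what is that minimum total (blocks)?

Total weighted distance at each candidate:
  X (6, 11): total = 1381
  Y (10, 5): total = 717
  Z (10, 1): total = 1289
  W (11, 3): total = 996
  V (8, 3): total = 873
Minimum is at Y with total 717 blocks.

Y, total 717 blocks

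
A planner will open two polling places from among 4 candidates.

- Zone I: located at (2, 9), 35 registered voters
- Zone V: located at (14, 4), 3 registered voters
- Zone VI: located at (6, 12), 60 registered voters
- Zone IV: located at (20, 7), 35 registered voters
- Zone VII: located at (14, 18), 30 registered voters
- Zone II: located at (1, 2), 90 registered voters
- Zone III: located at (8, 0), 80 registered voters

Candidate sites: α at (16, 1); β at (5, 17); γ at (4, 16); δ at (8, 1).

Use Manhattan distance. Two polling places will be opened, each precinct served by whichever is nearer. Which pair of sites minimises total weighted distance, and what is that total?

{γ, δ}, total 2492

Evaluate every pair (each demand assigned to the nearer of the two):
  {γ, δ}: total = 2492
  {β, δ}: total = 2502
  {α, δ}: total = 3005
  {α, γ}: total = 3560
  {α, β}: total = 3570
  {β, γ}: total = 5046
Best pair: {γ, δ} with total 2492.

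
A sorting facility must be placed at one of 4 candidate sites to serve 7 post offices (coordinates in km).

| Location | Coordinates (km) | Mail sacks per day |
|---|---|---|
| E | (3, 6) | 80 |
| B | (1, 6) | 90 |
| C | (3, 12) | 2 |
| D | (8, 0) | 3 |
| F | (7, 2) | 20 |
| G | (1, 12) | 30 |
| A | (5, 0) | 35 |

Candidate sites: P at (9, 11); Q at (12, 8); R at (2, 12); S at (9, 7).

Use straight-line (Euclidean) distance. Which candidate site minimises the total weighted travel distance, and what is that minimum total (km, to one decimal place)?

Total weighted distance at each candidate:
  P (9, 11): total = 2355.1
  Q (12, 8): total = 2669.7
  R (2, 12): total = 1762.9
  S (9, 7): total = 1922.0
Minimum is at R with total 1762.9 km.

R, total 1762.9 km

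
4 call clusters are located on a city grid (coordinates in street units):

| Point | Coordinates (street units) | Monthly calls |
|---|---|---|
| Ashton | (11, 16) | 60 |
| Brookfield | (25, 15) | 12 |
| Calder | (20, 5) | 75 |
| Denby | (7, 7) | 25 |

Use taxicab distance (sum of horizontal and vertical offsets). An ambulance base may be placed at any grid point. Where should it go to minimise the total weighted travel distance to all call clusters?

(20, 7)

Manhattan distance separates: Σwᵢ(|x−xᵢ|+|y−yᵢ|) = Σwᵢ|x−xᵢ| + Σwᵢ|y−yᵢ|, so x and y are optimised independently as 1-D weighted medians.
Total weight W = 172; half = 86.
x-coordinate, sorted with cumulative weight:
  x=7 (Denby, w=25) cum 25
  x=11 (Ashton, w=60) cum 85
  x=20 (Calder, w=75) cum 160  ← median
  x=25 (Brookfield, w=12) cum 172
⇒ x* = 20
y-coordinate, sorted with cumulative weight:
  y=5 (Calder, w=75) cum 75
  y=7 (Denby, w=25) cum 100  ← median
  y=15 (Brookfield, w=12) cum 112
  y=16 (Ashton, w=60) cum 172
⇒ y* = 7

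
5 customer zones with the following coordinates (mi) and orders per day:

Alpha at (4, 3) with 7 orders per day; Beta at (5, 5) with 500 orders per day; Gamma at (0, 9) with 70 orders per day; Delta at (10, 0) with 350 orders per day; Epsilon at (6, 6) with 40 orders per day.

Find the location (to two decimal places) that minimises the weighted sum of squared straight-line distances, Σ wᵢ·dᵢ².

(6.48, 3.51)

The minimiser of Σwᵢ‖p−pᵢ‖² is the weighted centroid p* = (Σwᵢpᵢ)/(Σwᵢ).
Σwᵢ = 967.
Σwᵢxᵢ = 7·4 + 500·5 + 70·0 + 350·10 + 40·6 = 6268.
Σwᵢyᵢ = 7·3 + 500·5 + 70·9 + 350·0 + 40·6 = 3391.
x* = 6268/967 = 6.48, y* = 3391/967 = 3.51.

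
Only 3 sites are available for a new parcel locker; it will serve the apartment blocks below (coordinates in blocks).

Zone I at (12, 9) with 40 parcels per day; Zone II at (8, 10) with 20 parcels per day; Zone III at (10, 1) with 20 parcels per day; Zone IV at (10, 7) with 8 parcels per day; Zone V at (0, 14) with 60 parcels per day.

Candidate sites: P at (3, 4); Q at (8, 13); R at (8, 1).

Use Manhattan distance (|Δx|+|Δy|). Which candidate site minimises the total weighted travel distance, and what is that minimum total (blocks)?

Q, total 1264 blocks

Total weighted distance at each candidate:
  P (3, 4): total = 1840
  Q (8, 13): total = 1264
  R (8, 1): total = 2024
Minimum is at Q with total 1264 blocks.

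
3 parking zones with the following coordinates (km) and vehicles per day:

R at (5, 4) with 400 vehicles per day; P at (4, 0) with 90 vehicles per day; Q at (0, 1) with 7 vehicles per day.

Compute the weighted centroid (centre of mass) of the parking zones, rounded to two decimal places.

The minimiser of Σwᵢ‖p−pᵢ‖² is the weighted centroid p* = (Σwᵢpᵢ)/(Σwᵢ).
Σwᵢ = 497.
Σwᵢxᵢ = 400·5 + 90·4 + 7·0 = 2360.
Σwᵢyᵢ = 400·4 + 90·0 + 7·1 = 1607.
x* = 2360/497 = 4.75, y* = 1607/497 = 3.23.

(4.75, 3.23)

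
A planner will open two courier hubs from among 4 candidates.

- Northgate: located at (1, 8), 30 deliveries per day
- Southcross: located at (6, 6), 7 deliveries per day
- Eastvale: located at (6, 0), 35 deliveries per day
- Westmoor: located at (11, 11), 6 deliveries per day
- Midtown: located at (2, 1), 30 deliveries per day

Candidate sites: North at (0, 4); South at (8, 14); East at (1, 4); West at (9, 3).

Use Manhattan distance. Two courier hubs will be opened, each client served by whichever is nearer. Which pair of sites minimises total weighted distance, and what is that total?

{East, West}, total 552

Evaluate every pair (each demand assigned to the nearer of the two):
  {East, West}: total = 552
  {North, West}: total = 612
  {South, East}: total = 640
  {North, East}: total = 706
  {North, South}: total = 742
  {South, West}: total = 948
Best pair: {East, West} with total 552.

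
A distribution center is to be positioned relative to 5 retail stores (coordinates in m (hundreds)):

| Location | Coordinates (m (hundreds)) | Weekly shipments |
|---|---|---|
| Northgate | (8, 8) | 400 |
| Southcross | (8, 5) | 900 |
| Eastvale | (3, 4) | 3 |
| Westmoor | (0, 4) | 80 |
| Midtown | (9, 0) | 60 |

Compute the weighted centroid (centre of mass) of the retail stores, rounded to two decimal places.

The minimiser of Σwᵢ‖p−pᵢ‖² is the weighted centroid p* = (Σwᵢpᵢ)/(Σwᵢ).
Σwᵢ = 1443.
Σwᵢxᵢ = 400·8 + 900·8 + 3·3 + 80·0 + 60·9 = 10949.
Σwᵢyᵢ = 400·8 + 900·5 + 3·4 + 80·4 + 60·0 = 8032.
x* = 10949/1443 = 7.59, y* = 8032/1443 = 5.57.

(7.59, 5.57)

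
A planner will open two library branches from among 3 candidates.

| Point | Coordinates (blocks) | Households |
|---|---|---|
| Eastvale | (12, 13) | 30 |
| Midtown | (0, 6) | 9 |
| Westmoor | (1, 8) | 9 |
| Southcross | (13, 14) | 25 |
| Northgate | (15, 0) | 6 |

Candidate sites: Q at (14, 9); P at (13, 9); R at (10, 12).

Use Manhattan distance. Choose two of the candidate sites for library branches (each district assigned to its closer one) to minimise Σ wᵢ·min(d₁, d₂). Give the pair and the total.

Evaluate every pair (each demand assigned to the nearer of the two):
  {Q, R}: total = 536
  {P, R}: total = 542
  {Q, P}: total = 596
Best pair: {Q, R} with total 536.

{Q, R}, total 536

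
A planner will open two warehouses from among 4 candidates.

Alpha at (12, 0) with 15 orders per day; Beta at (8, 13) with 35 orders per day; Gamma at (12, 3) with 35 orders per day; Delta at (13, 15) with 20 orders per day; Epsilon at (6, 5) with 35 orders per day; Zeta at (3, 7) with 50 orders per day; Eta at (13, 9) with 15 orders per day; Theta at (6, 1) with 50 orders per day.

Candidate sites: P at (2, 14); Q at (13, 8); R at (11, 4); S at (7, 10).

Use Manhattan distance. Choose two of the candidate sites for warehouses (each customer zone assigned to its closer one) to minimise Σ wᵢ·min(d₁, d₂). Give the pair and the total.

Evaluate every pair (each demand assigned to the nearer of the two):
  {R, S}: total = 1570
  {Q, S}: total = 1700
  {P, R}: total = 1745
  {Q, R}: total = 1810
  {P, S}: total = 2170
  {P, Q}: total = 2195
Best pair: {R, S} with total 1570.

{R, S}, total 1570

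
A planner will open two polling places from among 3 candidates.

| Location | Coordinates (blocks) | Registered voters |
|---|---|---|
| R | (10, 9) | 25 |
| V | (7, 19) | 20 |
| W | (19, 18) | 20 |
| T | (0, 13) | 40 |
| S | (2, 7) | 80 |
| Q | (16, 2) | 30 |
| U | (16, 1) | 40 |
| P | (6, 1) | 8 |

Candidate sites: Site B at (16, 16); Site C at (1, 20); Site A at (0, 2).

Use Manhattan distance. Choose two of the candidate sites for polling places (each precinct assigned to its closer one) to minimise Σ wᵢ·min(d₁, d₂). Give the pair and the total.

Evaluate every pair (each demand assigned to the nearer of the two):
  {Site B, Site A}: total = 2741
  {Site C, Site A}: total = 3061
  {Site B, Site C}: total = 3217
Best pair: {Site B, Site A} with total 2741.

{Site B, Site A}, total 2741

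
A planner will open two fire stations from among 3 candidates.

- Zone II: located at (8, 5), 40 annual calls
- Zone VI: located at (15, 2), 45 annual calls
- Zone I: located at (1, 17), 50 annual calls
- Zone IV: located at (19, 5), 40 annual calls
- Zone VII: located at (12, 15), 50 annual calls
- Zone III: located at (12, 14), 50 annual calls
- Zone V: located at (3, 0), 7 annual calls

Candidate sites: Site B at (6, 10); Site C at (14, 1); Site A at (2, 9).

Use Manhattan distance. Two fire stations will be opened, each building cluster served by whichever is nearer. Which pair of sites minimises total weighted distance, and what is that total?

Evaluate every pair (each demand assigned to the nearer of the two):
  {Site B, Site C}: total = 2464
  {Site C, Site A}: total = 2920
  {Site B, Site A}: total = 3335
Best pair: {Site B, Site C} with total 2464.

{Site B, Site C}, total 2464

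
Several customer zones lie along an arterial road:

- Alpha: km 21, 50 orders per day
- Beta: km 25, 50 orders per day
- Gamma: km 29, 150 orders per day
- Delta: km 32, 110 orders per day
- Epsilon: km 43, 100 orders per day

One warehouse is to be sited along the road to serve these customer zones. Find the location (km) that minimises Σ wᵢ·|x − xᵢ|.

x = 29

For a sum of weighted absolute distances on a line, the optimum is the weighted median (not the mean). Total weight W = 460; half-weight = 230.
Sort by position and accumulate weight:
  km 21 (Alpha, w=50) → cum 50
  km 25 (Beta, w=50) → cum 100
  km 29 (Gamma, w=150) → cum 250  ≥ 230 → median here
  km 32 (Delta, w=110) → cum 360
  km 43 (Epsilon, w=100) → cum 460
Optimal location: km 29.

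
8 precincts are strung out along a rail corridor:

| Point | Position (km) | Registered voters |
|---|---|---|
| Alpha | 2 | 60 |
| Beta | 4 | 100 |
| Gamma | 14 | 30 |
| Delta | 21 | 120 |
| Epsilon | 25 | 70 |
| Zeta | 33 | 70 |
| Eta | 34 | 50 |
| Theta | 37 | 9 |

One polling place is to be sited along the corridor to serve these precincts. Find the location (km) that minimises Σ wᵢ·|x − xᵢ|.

x = 21

For a sum of weighted absolute distances on a line, the optimum is the weighted median (not the mean). Total weight W = 509; half-weight = 254.5.
Sort by position and accumulate weight:
  km 2 (Alpha, w=60) → cum 60
  km 4 (Beta, w=100) → cum 160
  km 14 (Gamma, w=30) → cum 190
  km 21 (Delta, w=120) → cum 310  ≥ 254.5 → median here
  km 25 (Epsilon, w=70) → cum 380
  km 33 (Zeta, w=70) → cum 450
  km 34 (Eta, w=50) → cum 500
  km 37 (Theta, w=9) → cum 509
Optimal location: km 21.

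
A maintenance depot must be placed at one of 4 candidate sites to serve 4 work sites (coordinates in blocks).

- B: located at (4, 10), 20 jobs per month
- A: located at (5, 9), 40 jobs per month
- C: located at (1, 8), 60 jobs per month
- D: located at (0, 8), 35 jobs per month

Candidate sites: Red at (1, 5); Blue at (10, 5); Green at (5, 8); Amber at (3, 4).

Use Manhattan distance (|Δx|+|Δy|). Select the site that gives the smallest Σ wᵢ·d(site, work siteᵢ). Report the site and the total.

Total weighted distance at each candidate:
  Red (1, 5): total = 800
  Blue (10, 5): total = 1755
  Green (5, 8): total = 515
  Amber (3, 4): total = 1025
Minimum is at Green with total 515 blocks.

Green, total 515 blocks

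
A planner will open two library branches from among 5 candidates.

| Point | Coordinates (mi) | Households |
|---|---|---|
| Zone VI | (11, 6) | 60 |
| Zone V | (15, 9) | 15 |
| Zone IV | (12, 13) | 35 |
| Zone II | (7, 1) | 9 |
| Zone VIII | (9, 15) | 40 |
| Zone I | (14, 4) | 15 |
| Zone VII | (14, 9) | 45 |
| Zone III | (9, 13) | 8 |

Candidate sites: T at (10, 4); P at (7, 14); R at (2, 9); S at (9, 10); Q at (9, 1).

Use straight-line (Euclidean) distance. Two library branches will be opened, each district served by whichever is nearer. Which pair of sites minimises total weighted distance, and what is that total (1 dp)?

{T, P}, total 912.4

Evaluate every pair (each demand assigned to the nearer of the two):
  {T, P}: total = 912.4
  {T, S}: total = 925.5
  {P, S}: total = 1045.0
  {S, Q}: total = 1067.0
  {R, S}: total = 1161.6
  {P, Q}: total = 1243.0
  {T, R}: total = 1382.5
  {T, Q}: total = 1443.3
  {P, R}: total = 1619.1
  {R, Q}: total = 1813.3
Best pair: {T, P} with total 912.4.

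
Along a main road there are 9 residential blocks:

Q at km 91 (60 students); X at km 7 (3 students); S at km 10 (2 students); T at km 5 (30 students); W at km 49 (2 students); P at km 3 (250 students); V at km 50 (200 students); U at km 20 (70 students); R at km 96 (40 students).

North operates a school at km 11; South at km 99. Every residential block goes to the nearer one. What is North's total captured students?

557

The indifferent point is the midpoint (11+99)/2 = 55; residential blocks left of it (closer to North at 11) go to North, those right go to South.
  P at 3 (w=250) → North
  T at 5 (w=30) → North
  X at 7 (w=3) → North
  S at 10 (w=2) → North
  U at 20 (w=70) → North
  W at 49 (w=2) → North
  V at 50 (w=200) → North
  Q at 91 (w=60) → South
  R at 96 (w=40) → South
North captures 557; South captures 100.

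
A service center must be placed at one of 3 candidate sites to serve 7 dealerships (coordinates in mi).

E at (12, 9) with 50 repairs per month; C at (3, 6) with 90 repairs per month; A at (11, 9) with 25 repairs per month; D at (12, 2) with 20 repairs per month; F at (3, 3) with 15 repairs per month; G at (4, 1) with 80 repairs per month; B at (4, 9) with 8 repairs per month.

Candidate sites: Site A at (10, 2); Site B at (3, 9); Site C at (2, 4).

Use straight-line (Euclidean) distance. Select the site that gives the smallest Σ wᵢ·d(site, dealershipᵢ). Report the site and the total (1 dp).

Site C, total 1574.4 mi

Total weighted distance at each candidate:
  Site A (10, 2): total = 1972.8
  Site B (3, 9): total = 1891.0
  Site C (2, 4): total = 1574.4
Minimum is at Site C with total 1574.4 mi.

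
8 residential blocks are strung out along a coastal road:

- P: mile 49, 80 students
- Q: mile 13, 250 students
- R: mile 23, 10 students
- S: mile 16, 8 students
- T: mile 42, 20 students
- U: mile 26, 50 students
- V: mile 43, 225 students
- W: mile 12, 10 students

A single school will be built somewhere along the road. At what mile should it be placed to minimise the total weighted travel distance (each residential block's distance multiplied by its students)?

x = 26

For a sum of weighted absolute distances on a line, the optimum is the weighted median (not the mean). Total weight W = 653; half-weight = 326.5.
Sort by position and accumulate weight:
  mile 12 (W, w=10) → cum 10
  mile 13 (Q, w=250) → cum 260
  mile 16 (S, w=8) → cum 268
  mile 23 (R, w=10) → cum 278
  mile 26 (U, w=50) → cum 328  ≥ 326.5 → median here
  mile 42 (T, w=20) → cum 348
  mile 43 (V, w=225) → cum 573
  mile 49 (P, w=80) → cum 653
Optimal location: mile 26.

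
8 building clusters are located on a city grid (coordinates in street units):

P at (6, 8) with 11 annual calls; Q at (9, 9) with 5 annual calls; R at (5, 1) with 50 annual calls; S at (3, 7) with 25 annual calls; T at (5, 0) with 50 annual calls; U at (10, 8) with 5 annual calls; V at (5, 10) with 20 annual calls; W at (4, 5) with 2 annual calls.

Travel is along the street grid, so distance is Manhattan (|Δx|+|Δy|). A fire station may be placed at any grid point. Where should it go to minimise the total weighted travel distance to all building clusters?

Manhattan distance separates: Σwᵢ(|x−xᵢ|+|y−yᵢ|) = Σwᵢ|x−xᵢ| + Σwᵢ|y−yᵢ|, so x and y are optimised independently as 1-D weighted medians.
Total weight W = 168; half = 84.
x-coordinate, sorted with cumulative weight:
  x=3 (S, w=25) cum 25
  x=4 (W, w=2) cum 27
  x=5 (R, w=50) cum 77
  x=5 (T, w=50) cum 127  ← median
  x=5 (V, w=20) cum 147
  x=6 (P, w=11) cum 158
  x=9 (Q, w=5) cum 163
  x=10 (U, w=5) cum 168
⇒ x* = 5
y-coordinate, sorted with cumulative weight:
  y=0 (T, w=50) cum 50
  y=1 (R, w=50) cum 100  ← median
  y=5 (W, w=2) cum 102
  y=7 (S, w=25) cum 127
  y=8 (P, w=11) cum 138
  y=8 (U, w=5) cum 143
  y=9 (Q, w=5) cum 148
  y=10 (V, w=20) cum 168
⇒ y* = 1

(5, 1)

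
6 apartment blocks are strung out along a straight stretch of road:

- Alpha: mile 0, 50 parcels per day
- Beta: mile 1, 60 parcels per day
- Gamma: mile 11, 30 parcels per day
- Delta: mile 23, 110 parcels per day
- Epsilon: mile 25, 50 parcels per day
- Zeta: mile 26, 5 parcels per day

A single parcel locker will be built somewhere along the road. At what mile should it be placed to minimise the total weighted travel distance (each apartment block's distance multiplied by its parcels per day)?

x = 23

For a sum of weighted absolute distances on a line, the optimum is the weighted median (not the mean). Total weight W = 305; half-weight = 152.5.
Sort by position and accumulate weight:
  mile 0 (Alpha, w=50) → cum 50
  mile 1 (Beta, w=60) → cum 110
  mile 11 (Gamma, w=30) → cum 140
  mile 23 (Delta, w=110) → cum 250  ≥ 152.5 → median here
  mile 25 (Epsilon, w=50) → cum 300
  mile 26 (Zeta, w=5) → cum 305
Optimal location: mile 23.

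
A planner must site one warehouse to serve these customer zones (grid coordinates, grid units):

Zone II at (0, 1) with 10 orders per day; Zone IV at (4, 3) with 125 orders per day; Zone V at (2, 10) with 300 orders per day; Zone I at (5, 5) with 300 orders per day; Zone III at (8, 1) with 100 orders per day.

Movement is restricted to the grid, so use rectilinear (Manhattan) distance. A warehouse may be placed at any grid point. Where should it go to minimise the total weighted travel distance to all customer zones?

Manhattan distance separates: Σwᵢ(|x−xᵢ|+|y−yᵢ|) = Σwᵢ|x−xᵢ| + Σwᵢ|y−yᵢ|, so x and y are optimised independently as 1-D weighted medians.
Total weight W = 835; half = 417.5.
x-coordinate, sorted with cumulative weight:
  x=0 (Zone II, w=10) cum 10
  x=2 (Zone V, w=300) cum 310
  x=4 (Zone IV, w=125) cum 435  ← median
  x=5 (Zone I, w=300) cum 735
  x=8 (Zone III, w=100) cum 835
⇒ x* = 4
y-coordinate, sorted with cumulative weight:
  y=1 (Zone II, w=10) cum 10
  y=1 (Zone III, w=100) cum 110
  y=3 (Zone IV, w=125) cum 235
  y=5 (Zone I, w=300) cum 535  ← median
  y=10 (Zone V, w=300) cum 835
⇒ y* = 5

(4, 5)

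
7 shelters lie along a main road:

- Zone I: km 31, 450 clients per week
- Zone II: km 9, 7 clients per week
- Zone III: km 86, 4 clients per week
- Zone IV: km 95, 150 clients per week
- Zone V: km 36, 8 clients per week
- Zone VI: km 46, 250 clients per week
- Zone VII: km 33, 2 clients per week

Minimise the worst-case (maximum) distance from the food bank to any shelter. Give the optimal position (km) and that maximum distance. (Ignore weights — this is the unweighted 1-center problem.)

The 1-center on a line is the midpoint of the two extreme points: leftmost at 9, rightmost at 95.
Optimal location = (9 + 95)/2 = 52; maximum distance = (95 − 9)/2 = 43.

location 52, max distance 43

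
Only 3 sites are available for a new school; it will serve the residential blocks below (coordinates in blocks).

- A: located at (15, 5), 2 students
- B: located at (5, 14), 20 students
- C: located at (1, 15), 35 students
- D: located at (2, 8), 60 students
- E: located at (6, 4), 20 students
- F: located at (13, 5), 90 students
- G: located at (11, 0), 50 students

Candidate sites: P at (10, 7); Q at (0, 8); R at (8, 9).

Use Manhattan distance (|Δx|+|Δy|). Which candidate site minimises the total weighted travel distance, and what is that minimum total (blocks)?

Total weighted distance at each candidate:
  P (10, 7): total = 2379
  Q (0, 8): total = 3246
  R (8, 9): total = 2607
Minimum is at P with total 2379 blocks.

P, total 2379 blocks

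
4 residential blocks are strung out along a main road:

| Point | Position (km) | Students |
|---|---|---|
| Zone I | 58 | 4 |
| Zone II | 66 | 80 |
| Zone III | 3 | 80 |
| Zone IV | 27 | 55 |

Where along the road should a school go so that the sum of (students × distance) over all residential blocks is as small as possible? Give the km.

x = 27

For a sum of weighted absolute distances on a line, the optimum is the weighted median (not the mean). Total weight W = 219; half-weight = 109.5.
Sort by position and accumulate weight:
  km 3 (Zone III, w=80) → cum 80
  km 27 (Zone IV, w=55) → cum 135  ≥ 109.5 → median here
  km 58 (Zone I, w=4) → cum 139
  km 66 (Zone II, w=80) → cum 219
Optimal location: km 27.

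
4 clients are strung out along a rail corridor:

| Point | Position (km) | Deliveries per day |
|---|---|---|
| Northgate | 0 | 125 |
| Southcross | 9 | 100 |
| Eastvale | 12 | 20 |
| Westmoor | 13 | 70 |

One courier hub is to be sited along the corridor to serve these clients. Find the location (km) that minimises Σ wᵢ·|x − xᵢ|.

x = 9

For a sum of weighted absolute distances on a line, the optimum is the weighted median (not the mean). Total weight W = 315; half-weight = 157.5.
Sort by position and accumulate weight:
  km 0 (Northgate, w=125) → cum 125
  km 9 (Southcross, w=100) → cum 225  ≥ 157.5 → median here
  km 12 (Eastvale, w=20) → cum 245
  km 13 (Westmoor, w=70) → cum 315
Optimal location: km 9.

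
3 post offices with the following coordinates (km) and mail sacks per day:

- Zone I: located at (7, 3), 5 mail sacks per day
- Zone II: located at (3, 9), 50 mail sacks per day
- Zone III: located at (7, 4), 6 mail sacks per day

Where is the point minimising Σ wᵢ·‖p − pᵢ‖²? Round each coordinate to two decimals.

(3.72, 8.02)

The minimiser of Σwᵢ‖p−pᵢ‖² is the weighted centroid p* = (Σwᵢpᵢ)/(Σwᵢ).
Σwᵢ = 61.
Σwᵢxᵢ = 5·7 + 50·3 + 6·7 = 227.
Σwᵢyᵢ = 5·3 + 50·9 + 6·4 = 489.
x* = 227/61 = 3.72, y* = 489/61 = 8.02.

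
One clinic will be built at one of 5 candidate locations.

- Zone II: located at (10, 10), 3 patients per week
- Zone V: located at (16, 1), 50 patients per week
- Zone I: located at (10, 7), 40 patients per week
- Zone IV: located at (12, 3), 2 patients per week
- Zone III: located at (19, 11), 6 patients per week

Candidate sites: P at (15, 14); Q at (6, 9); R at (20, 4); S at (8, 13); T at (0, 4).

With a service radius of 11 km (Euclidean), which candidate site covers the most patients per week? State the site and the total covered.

Coverage radius r = 11 km; a point is covered iff (Δx)²+(Δy)² ≤ 11² = 121.
  P (15, 14): covers {Zone II, Zone I, Zone III} → 49
  Q (6, 9): covers {Zone II, Zone I, Zone IV} → 45
  R (20, 4): covers {Zone V, Zone I, Zone IV, Zone III} → 98
  S (8, 13): covers {Zone II, Zone I, Zone IV} → 45
  T (0, 4): covers {Zone I} → 40
Maximum coverage at R: 98 patients per week.

R, covering 98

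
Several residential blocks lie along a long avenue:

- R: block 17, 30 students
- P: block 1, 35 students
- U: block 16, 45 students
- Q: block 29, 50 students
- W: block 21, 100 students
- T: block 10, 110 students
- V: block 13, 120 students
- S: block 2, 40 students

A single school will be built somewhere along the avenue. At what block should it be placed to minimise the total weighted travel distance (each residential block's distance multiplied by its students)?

For a sum of weighted absolute distances on a line, the optimum is the weighted median (not the mean). Total weight W = 530; half-weight = 265.
Sort by position and accumulate weight:
  block 1 (P, w=35) → cum 35
  block 2 (S, w=40) → cum 75
  block 10 (T, w=110) → cum 185
  block 13 (V, w=120) → cum 305  ≥ 265 → median here
  block 16 (U, w=45) → cum 350
  block 17 (R, w=30) → cum 380
  block 21 (W, w=100) → cum 480
  block 29 (Q, w=50) → cum 530
Optimal location: block 13.

x = 13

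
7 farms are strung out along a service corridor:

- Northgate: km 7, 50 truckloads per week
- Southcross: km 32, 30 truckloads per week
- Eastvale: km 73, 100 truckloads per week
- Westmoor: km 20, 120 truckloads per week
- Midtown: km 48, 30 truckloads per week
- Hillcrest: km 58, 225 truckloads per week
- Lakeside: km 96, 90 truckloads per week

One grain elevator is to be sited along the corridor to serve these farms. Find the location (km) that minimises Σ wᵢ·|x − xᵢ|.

x = 58

For a sum of weighted absolute distances on a line, the optimum is the weighted median (not the mean). Total weight W = 645; half-weight = 322.5.
Sort by position and accumulate weight:
  km 7 (Northgate, w=50) → cum 50
  km 20 (Westmoor, w=120) → cum 170
  km 32 (Southcross, w=30) → cum 200
  km 48 (Midtown, w=30) → cum 230
  km 58 (Hillcrest, w=225) → cum 455  ≥ 322.5 → median here
  km 73 (Eastvale, w=100) → cum 555
  km 96 (Lakeside, w=90) → cum 645
Optimal location: km 58.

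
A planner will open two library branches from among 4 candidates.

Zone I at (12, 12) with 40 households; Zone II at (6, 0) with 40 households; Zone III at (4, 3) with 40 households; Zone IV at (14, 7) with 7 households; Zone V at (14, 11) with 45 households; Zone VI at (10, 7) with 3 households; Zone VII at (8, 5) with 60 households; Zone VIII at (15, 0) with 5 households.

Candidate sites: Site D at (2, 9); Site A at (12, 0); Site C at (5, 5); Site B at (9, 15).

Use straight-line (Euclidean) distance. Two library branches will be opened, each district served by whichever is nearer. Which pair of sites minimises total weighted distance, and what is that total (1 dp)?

{Site C, Site B}, total 1067.8

Evaluate every pair (each demand assigned to the nearer of the two):
  {Site C, Site B}: total = 1067.8
  {Site A, Site C}: total = 1438.2
  {Site D, Site C}: total = 1492.7
  {Site A, Site B}: total = 1511.6
  {Site D, Site B}: total = 1706.7
  {Site D, Site A}: total = 1885.7
Best pair: {Site C, Site B} with total 1067.8.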